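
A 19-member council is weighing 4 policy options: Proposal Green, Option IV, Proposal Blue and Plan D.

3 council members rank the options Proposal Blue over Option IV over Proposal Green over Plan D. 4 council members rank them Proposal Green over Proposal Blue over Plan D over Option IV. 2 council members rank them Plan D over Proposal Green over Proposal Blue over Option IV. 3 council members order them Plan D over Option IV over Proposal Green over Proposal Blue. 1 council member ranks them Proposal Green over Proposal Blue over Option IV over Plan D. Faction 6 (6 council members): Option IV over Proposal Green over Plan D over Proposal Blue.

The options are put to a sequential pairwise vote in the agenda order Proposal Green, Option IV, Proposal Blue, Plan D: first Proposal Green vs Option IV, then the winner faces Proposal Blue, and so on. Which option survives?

Plan D

Round 1: Proposal Green vs Option IV — 7–12, Option IV advances.
Round 2: Option IV vs Proposal Blue — 9–10, Proposal Blue advances.
Round 3: Proposal Blue vs Plan D — 8–11, Plan D advances.
Plan D survives the agenda.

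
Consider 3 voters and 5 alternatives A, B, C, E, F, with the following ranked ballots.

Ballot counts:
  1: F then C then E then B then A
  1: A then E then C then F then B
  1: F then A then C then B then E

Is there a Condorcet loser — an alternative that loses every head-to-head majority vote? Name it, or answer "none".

B

Pairwise majorities:
A–B: A 2–1.
A–C: A 2–1.
A vs E: A is ranked higher on 1+1 = 2 ballots, E on 1. A wins 2–1.
A vs F: 1 for A, 2 for F — F by 2–1.
B vs C: B is ranked higher on 0 ballots, C on 3. C wins 3–0.
B vs E: B preferred on 1 ballot; E wins 2–1.
B–F: F 3–0.
C vs E: C, 2–1.
C vs F: C preferred on 1 ballot; F wins 2–1.
E vs F: 1 to 2, F.
B loses to every other alternative — it is the Condorcet loser.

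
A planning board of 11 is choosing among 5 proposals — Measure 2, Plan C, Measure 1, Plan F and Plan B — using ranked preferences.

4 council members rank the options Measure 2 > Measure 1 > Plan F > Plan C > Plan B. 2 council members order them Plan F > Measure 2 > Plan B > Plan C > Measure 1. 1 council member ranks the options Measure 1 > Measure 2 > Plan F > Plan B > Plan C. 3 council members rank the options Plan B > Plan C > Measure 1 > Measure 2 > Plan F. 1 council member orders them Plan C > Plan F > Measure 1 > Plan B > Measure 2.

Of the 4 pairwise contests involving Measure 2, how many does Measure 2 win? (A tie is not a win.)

Measure 2 against each rival (11 council members):
Measure 2 vs Plan C: 4+2+1 = 7 for Measure 2, 4 for Plan C — Measure 2 by 7–4.
Measure 2 vs Measure 1: 6 to 5, Measure 2.
Measure 2 vs Plan F: Measure 2, 8–3.
Measure 2 vs Plan B: Measure 2, 7–4.
Measure 2 beats Plan C, Measure 1, Plan F, Plan B — 4 pairwise wins.

4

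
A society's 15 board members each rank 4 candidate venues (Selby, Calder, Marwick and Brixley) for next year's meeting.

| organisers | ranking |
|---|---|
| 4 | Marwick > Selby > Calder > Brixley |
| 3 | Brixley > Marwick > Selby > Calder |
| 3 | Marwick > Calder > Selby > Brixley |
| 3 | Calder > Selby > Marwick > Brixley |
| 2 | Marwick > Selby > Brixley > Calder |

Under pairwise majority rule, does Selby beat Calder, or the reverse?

Selby

Ballots ranking Selby above Calder: 4 + 3 + 2 = 9.
Ballots ranking Calder above Selby: 15 − 9 = 6.
Selby wins the head-to-head 9–6.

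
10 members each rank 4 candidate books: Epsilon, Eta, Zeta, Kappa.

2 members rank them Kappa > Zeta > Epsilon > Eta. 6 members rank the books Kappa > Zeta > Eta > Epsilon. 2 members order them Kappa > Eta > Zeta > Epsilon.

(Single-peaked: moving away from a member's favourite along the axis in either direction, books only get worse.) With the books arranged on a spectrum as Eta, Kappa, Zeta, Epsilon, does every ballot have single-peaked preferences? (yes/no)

Axis positions: Eta=1, Kappa=2, Zeta=3, Epsilon=4.
Ballot type 1 (peak Kappa at position 2): ranking walks positions 2-3-4-1, expanding outward from the peak — single-peaked.
Ballot type 2 (peak Kappa at position 2): ranking walks positions 2-3-1-4, expanding outward from the peak — single-peaked.
Ballot type 3 (peak Kappa at position 2): ranking walks positions 2-1-3-4, expanding outward from the peak — single-peaked.
Every ranking is single-peaked on this axis.

yes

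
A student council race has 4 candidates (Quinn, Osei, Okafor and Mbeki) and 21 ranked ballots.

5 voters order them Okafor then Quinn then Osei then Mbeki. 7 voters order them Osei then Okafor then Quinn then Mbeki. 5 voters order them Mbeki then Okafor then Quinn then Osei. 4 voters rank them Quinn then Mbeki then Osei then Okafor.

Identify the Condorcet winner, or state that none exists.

Pairwise majorities:
Quinn vs Osei: Quinn preferred on 5+5+4 = 14 ballots; Quinn wins 14–7.
Quinn vs Okafor: Quinn preferred on 4 ballots; Okafor wins 17–4.
Quinn vs Mbeki: 16 to 5, Quinn.
Osei vs Okafor: Osei is ranked higher on 7+4 = 11 ballots, Okafor on 10. Osei wins 11–10.
Osei vs Mbeki: Osei preferred on 5+7 = 12 ballots; Osei wins 12–9.
Okafor–Mbeki: Okafor 12–9.
Each candidate drops at least one matchup (Quinn loses to Okafor; Osei loses to Quinn; Okafor loses to Osei; Mbeki loses to Quinn); the cycle Quinn beats Osei beats Okafor beats Quinn rules out a Condorcet winner.

none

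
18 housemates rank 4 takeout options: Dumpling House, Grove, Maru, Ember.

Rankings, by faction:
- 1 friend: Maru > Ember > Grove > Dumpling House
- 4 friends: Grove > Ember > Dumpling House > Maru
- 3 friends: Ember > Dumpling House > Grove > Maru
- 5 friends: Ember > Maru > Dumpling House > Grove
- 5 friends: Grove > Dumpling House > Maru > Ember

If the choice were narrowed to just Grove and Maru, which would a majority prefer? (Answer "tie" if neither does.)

Ballots ranking Grove above Maru: 4 + 3 + 5 = 12.
Ballots ranking Maru above Grove: 18 − 12 = 6.
Grove wins the head-to-head 12–6.

Grove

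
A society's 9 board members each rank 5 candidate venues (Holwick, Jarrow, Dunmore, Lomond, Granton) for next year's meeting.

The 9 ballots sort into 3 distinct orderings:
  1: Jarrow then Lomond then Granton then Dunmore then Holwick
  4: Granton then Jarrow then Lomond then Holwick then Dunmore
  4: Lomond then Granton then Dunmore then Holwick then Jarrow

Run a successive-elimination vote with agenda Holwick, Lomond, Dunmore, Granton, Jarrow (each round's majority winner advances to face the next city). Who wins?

Round 1: Holwick vs Lomond — 0–9, Lomond advances.
Round 2: Lomond vs Dunmore — 9–0, Lomond advances.
Round 3: Lomond vs Granton — 5–4, Lomond advances.
Round 4: Lomond vs Jarrow — 4–5, Jarrow advances.
Jarrow survives the agenda.

Jarrow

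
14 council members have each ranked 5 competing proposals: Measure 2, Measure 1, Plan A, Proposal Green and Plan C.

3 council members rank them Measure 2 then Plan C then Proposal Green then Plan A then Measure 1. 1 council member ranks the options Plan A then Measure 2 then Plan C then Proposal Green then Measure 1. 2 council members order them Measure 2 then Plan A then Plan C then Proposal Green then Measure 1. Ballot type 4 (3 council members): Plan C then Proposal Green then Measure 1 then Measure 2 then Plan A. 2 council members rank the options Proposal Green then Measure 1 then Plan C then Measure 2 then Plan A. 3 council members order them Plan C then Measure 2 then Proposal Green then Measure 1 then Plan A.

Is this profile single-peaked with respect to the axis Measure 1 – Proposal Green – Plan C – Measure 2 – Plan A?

Axis positions: Measure 1=1, Proposal Green=2, Plan C=3, Measure 2=4, Plan A=5.
Ballot type 1 (peak Measure 2 at position 4): ranking walks positions 4-3-2-5-1, expanding outward from the peak — single-peaked.
Ballot type 2 (peak Plan A at position 5): ranking walks positions 5-4-3-2-1, expanding outward from the peak — single-peaked.
Ballot type 3 (peak Measure 2 at position 4): ranking walks positions 4-5-3-2-1, expanding outward from the peak — single-peaked.
Ballot type 4 (peak Plan C at position 3): ranking walks positions 3-2-1-4-5, expanding outward from the peak — single-peaked.
Ballot type 5 (peak Proposal Green at position 2): ranking walks positions 2-1-3-4-5, expanding outward from the peak — single-peaked.
Ballot type 6 (peak Plan C at position 3): ranking walks positions 3-4-2-1-5, expanding outward from the peak — single-peaked.
Every ranking is single-peaked on this axis.

yes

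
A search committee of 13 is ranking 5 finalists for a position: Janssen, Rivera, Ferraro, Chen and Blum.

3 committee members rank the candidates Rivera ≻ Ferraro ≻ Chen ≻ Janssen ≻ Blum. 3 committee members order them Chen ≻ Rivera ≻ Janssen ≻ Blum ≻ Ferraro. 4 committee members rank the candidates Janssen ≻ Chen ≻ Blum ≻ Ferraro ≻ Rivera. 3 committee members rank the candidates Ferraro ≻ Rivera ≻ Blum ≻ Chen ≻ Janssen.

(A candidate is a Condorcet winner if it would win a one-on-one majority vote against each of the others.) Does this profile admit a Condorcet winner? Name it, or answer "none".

Chen

Check each pair by majority over 13 ballots:
Janssen vs Rivera: Janssen preferred on 4 ballots; Rivera wins 9–4.
Janssen vs Ferraro: Janssen preferred on 3+4 = 7 ballots; Janssen wins 7–6.
Janssen vs Chen: Janssen is ranked higher on 4 ballots, Chen on 9. Chen wins 9–4.
Janssen vs Blum: Janssen preferred on 3+3+4 = 10 ballots; Janssen wins 10–3.
Rivera vs Ferraro: 6 to 7, Ferraro.
Rivera vs Chen: Rivera preferred on 3+3 = 6 ballots; Chen wins 7–6.
Rivera vs Blum: Rivera preferred on 3+3+3 = 9 ballots; Rivera wins 9–4.
Ferraro vs Chen: 3+3 = 6 for Ferraro, 7 for Chen — Chen by 7–6.
Ferraro vs Blum: 3+3 = 6 for Ferraro, 7 for Blum — Blum by 7–6.
Chen vs Blum: Chen preferred on 3+3+4 = 10 ballots; Chen wins 10–3.
Chen defeats every rival head-to-head and is the Condorcet winner.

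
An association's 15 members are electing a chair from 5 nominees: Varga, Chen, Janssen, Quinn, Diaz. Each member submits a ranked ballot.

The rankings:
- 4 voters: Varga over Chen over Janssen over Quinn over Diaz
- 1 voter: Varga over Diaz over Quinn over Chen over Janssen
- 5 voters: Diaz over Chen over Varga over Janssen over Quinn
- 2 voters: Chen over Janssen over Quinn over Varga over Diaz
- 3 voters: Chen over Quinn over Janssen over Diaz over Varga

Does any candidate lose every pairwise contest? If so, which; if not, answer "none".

Pairwise majorities:
Varga vs Chen: Chen wins 10–5.
Varga–Janssen: Varga 10–5.
Varga vs Quinn: Varga preferred on 4+1+5 = 10 ballots; Varga wins 10–5.
Varga vs Diaz: 7 to 8, Diaz.
Chen vs Janssen: Chen preferred on 4+1+5+2+3 = 15 ballots; Chen wins 15–0.
Chen vs Quinn: Chen preferred on 4+5+2+3 = 14 ballots; Chen wins 14–1.
Chen vs Diaz: Chen, 9–6.
Janssen vs Quinn: Janssen, 11–4.
Janssen vs Diaz: Janssen, 9–6.
Quinn vs Diaz: Quinn wins 9–6.
Each candidate has at least one pairwise win (Varga beats Janssen; Chen beats Varga; Janssen beats Quinn; Quinn beats Diaz; Diaz beats Varga) — no Condorcet loser.

none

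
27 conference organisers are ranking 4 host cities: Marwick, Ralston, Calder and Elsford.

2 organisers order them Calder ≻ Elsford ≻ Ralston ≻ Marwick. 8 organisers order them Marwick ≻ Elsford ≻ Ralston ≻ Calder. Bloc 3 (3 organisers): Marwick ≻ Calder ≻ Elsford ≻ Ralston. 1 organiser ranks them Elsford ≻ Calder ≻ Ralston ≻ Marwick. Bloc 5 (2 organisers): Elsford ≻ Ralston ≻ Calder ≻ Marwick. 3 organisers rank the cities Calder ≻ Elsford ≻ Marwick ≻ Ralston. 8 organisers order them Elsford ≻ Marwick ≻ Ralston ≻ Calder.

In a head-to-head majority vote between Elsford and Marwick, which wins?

Ballots ranking Elsford above Marwick: 2 + 1 + 2 + 3 + 8 = 16.
Ballots ranking Marwick above Elsford: 27 − 16 = 11.
Elsford wins the head-to-head 16–11.

Elsford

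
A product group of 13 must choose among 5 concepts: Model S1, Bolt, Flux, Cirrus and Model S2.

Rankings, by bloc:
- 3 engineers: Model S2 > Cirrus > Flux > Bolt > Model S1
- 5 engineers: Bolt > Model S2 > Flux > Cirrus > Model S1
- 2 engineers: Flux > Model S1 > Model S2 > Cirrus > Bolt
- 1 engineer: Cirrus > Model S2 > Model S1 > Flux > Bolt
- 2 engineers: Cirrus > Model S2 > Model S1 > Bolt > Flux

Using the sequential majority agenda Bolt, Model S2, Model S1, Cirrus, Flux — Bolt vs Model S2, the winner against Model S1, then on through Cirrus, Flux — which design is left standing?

Model S2

Round 1: Bolt vs Model S2 — 5–8, Model S2 advances.
Round 2: Model S2 vs Model S1 — 11–2, Model S2 advances.
Round 3: Model S2 vs Cirrus — 10–3, Model S2 advances.
Round 4: Model S2 vs Flux — 11–2, Model S2 advances.
The agenda winner is Model S2.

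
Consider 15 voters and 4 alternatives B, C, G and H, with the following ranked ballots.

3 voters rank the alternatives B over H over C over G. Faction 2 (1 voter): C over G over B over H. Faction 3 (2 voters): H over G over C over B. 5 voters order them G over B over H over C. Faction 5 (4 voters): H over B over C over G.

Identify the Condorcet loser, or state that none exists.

Pairwise majorities:
B vs C: B, 12–3.
B vs G: B is ranked higher on 3+4 = 7 ballots, G on 8. G wins 8–7.
B vs H: 9 to 6, B.
C vs G: C, 8–7.
C vs H: C is ranked higher on 1 ballot, H on 14. H wins 14–1.
G–H: H 9–6.
No alternative is winless: B beats C; C beats G; G beats B; H beats C. There is no Condorcet loser.

none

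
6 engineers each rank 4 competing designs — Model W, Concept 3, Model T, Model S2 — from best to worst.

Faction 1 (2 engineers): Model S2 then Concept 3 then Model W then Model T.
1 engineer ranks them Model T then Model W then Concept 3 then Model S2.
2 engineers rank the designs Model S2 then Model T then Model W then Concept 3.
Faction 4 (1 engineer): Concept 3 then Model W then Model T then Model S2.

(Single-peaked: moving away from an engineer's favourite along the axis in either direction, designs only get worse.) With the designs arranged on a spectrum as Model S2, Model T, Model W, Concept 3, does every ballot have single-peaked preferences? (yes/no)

Axis positions: Model S2=1, Model T=2, Model W=3, Concept 3=4.
Faction 1: ranking walks positions 1-4-3-2; Concept 3 is ranked above Model T even though Model T lies between Concept 3 and the peak Model S2 on the axis — preferences dip and rise again. Not single-peaked.
Faction 2 (peak Model T at position 2): ranking walks positions 2-3-4-1, expanding outward from the peak — single-peaked.
Faction 3 (peak Model S2 at position 1): ranking walks positions 1-2-3-4, expanding outward from the peak — single-peaked.
Faction 4 (peak Concept 3 at position 4): ranking walks positions 4-3-2-1, expanding outward from the peak — single-peaked.
Faction 1 violates single-peakedness, so the profile is not single-peaked on this axis.

no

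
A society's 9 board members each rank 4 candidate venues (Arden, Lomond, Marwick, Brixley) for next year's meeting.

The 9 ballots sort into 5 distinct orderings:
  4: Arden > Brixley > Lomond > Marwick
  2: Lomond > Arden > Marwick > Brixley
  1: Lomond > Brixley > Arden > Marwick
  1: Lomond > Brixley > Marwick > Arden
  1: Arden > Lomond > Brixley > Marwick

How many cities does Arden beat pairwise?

3

Arden against each rival (9 organisers):
Arden vs Lomond: 4+1 = 5 for Arden, 4 for Lomond — Arden by 5–4.
Arden vs Marwick: Arden preferred on 4+2+1+1 = 8 ballots; Arden wins 8–1.
Arden–Brixley: Arden 7–2.
Arden beats Lomond, Marwick, Brixley — 3 pairwise wins.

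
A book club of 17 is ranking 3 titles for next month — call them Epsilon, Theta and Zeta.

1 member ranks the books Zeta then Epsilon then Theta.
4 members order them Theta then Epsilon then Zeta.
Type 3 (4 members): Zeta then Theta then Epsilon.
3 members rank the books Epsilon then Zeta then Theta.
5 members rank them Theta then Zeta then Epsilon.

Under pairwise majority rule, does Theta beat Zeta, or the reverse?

Theta

Ballots ranking Theta above Zeta: 4 + 5 = 9.
Ballots ranking Zeta above Theta: 17 − 9 = 8.
Theta wins the head-to-head 9–8.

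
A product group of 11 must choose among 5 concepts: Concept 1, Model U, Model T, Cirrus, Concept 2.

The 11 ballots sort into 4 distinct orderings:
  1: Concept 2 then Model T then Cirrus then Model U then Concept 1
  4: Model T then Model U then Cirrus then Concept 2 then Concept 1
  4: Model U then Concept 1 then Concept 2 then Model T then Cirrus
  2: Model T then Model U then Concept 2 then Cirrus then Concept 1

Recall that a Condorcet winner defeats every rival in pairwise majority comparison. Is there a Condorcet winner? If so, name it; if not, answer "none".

Check each pair by majority over 11 ballots:
Concept 1 vs Model U: Model U, 11–0.
Concept 1 vs Model T: Model T, 7–4.
Concept 1–Cirrus: Cirrus 7–4.
Concept 1–Concept 2: Concept 2 7–4.
Model U–Model T: Model T 7–4.
Model U vs Cirrus: Model U, 10–1.
Model U vs Concept 2: Model U, 10–1.
Model T–Cirrus: Model T 11–0.
Model T–Concept 2: Model T 6–5.
Cirrus vs Concept 2: Concept 2 wins 7–4.
Model T wins every pairwise contest, so Model T is the Condorcet winner.

Model T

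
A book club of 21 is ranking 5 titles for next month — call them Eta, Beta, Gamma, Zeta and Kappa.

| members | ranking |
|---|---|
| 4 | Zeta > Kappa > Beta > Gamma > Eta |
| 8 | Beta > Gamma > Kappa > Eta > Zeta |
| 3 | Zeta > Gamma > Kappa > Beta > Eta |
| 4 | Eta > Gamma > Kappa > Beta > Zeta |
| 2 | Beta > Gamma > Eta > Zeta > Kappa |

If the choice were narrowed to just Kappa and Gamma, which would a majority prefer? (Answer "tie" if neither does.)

Ballots ranking Kappa above Gamma: 4.
Ballots ranking Gamma above Kappa: 21 − 4 = 17.
Gamma wins the head-to-head 17–4.

Gamma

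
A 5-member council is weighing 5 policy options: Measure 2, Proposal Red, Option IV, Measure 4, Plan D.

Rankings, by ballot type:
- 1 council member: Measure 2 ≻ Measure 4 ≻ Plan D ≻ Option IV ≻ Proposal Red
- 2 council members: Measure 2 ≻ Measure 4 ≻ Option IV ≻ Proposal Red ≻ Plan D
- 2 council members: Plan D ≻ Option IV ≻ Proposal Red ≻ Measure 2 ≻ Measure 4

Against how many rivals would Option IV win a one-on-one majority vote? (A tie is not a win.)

Option IV against each rival (5 council members):
Option IV vs Measure 2: Option IV is ranked higher on 2 ballots, Measure 2 on 3. Measure 2 wins 3–2.
Option IV vs Proposal Red: Option IV preferred on 1+2+2 = 5 ballots; Option IV wins 5–0.
Option IV vs Measure 4: Measure 4 wins 3–2.
Option IV vs Plan D: 2 to 3, Plan D.
Option IV beats Proposal Red; loses to Measure 2, Measure 4, Plan D — 1 pairwise win.

1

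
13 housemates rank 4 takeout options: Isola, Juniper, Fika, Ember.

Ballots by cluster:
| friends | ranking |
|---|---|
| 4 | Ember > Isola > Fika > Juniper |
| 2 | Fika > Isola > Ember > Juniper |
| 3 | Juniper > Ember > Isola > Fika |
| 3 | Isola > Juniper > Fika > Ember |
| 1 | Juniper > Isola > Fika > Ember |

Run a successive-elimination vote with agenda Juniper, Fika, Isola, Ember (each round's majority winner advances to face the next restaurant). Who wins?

Ember

Round 1: Juniper vs Fika — 7–6, Juniper advances.
Round 2: Juniper vs Isola — 4–9, Isola advances.
Round 3: Isola vs Ember — 6–7, Ember advances.
Ember survives the agenda.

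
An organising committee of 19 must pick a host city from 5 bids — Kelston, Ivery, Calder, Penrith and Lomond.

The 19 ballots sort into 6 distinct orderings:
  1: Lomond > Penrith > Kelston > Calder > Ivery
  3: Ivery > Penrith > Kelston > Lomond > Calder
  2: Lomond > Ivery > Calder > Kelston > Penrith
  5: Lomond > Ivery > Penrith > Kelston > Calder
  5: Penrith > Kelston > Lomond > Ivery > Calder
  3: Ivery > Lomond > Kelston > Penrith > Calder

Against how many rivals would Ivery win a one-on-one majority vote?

3

Ivery against each rival (19 organisers):
Ivery vs Kelston: Ivery preferred on 3+2+5+3 = 13 ballots; Ivery wins 13–6.
Ivery vs Calder: Ivery, 18–1.
Ivery vs Penrith: 3+2+5+3 = 13 for Ivery, 6 for Penrith — Ivery by 13–6.
Ivery vs Lomond: Ivery preferred on 3+3 = 6 ballots; Lomond wins 13–6.
Ivery beats Kelston, Calder, Penrith; loses to Lomond — 3 pairwise wins.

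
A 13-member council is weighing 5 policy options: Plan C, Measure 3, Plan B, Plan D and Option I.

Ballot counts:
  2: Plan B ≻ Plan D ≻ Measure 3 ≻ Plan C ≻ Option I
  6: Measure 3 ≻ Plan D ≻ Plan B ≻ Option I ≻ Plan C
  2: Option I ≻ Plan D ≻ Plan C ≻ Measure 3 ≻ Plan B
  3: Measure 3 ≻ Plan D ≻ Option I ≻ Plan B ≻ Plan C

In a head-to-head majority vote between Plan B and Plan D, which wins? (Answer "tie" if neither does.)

Ballots ranking Plan B above Plan D: 2.
Ballots ranking Plan D above Plan B: 13 − 2 = 11.
Plan D wins the head-to-head 11–2.

Plan D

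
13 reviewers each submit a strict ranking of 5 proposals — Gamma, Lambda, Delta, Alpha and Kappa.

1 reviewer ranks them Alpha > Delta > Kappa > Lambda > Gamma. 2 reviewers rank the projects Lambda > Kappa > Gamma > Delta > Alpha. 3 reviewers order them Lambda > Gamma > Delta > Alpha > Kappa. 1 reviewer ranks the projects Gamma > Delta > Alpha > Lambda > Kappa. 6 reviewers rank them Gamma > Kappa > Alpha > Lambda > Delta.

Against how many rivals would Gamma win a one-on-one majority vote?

Gamma against each rival (13 reviewers):
Gamma vs Lambda: Gamma preferred on 1+6 = 7 ballots; Gamma wins 7–6.
Gamma–Delta: Gamma 12–1.
Gamma vs Alpha: Gamma is ranked higher on 2+3+1+6 = 12 ballots, Alpha on 1. Gamma wins 12–1.
Gamma vs Kappa: Gamma is ranked higher on 3+1+6 = 10 ballots, Kappa on 3. Gamma wins 10–3.
Gamma beats Lambda, Delta, Alpha, Kappa — 4 pairwise wins.

4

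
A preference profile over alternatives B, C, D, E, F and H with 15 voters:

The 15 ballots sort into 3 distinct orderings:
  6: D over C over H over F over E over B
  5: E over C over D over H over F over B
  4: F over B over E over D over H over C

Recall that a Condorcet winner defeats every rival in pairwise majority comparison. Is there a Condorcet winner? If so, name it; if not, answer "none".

Check each pair by majority over 15 ballots:
B vs C: 4 for B, 11 for C — C by 11–4.
B vs D: 4 to 11, D.
B vs E: B preferred on 4 ballots; E wins 11–4.
B vs F: B is ranked higher on 0 ballots, F on 15. F wins 15–0.
B vs H: B is ranked higher on 4 ballots, H on 11. H wins 11–4.
C vs D: 5 for C, 10 for D — D by 10–5.
C vs E: C preferred on 6 ballots; E wins 9–6.
C vs F: C is ranked higher on 6+5 = 11 ballots, F on 4. C wins 11–4.
C vs H: C preferred on 6+5 = 11 ballots; C wins 11–4.
D vs E: 6 to 9, E.
D vs F: D preferred on 6+5 = 11 ballots; D wins 11–4.
D vs H: 6+5+4 = 15 for D, 0 for H — D by 15–0.
E vs F: E preferred on 5 ballots; F wins 10–5.
E vs H: 5+4 = 9 for E, 6 for H — E by 9–6.
F vs H: F is ranked higher on 4 ballots, H on 11. H wins 11–4.
Every alternative loses at least once (B loses to C; C loses to D; D loses to E; E loses to F; F loses to C; H loses to C). The majority relation contains the cycle C beats F beats E beats C, so there is no Condorcet winner.

none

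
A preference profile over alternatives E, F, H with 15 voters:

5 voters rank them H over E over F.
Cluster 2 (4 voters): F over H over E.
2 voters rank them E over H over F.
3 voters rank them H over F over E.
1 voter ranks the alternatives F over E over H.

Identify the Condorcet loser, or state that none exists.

E

Head-to-head results (15 voters):
E vs F: F, 8–7.
E vs H: H, 12–3.
F vs H: 5 to 10, H.
E loses to every other alternative — it is the Condorcet loser.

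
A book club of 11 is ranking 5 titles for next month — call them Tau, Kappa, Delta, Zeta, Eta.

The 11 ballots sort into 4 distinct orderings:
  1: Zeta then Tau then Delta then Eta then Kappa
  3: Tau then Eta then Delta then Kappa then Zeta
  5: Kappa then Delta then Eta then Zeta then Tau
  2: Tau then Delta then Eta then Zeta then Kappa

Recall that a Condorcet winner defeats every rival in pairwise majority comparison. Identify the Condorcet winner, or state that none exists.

none

Head-to-head results (11 members):
Tau–Kappa: Tau 6–5.
Tau–Delta: Tau 6–5.
Tau vs Zeta: Zeta wins 6–5.
Tau vs Eta: Tau, 6–5.
Kappa vs Delta: Delta, 6–5.
Kappa vs Zeta: Kappa wins 8–3.
Kappa vs Eta: Eta, 6–5.
Delta vs Zeta: Delta, 10–1.
Delta vs Eta: Delta wins 8–3.
Zeta–Eta: Eta 10–1.
Each book drops at least one matchup (Tau loses to Zeta; Kappa loses to Tau; Delta loses to Tau; Zeta loses to Kappa; Eta loses to Tau); the cycle Tau > Kappa > Zeta > Tau rules out a Condorcet winner.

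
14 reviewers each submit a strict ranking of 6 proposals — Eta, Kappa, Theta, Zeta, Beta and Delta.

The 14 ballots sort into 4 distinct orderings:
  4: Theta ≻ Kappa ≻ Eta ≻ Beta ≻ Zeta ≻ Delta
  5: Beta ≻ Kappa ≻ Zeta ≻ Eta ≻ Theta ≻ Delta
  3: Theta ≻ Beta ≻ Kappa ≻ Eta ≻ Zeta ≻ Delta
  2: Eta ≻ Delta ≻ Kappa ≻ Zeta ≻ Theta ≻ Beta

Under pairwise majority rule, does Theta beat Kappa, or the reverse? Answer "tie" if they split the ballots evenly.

Ballots ranking Theta above Kappa: 4 + 3 = 7.
Ballots ranking Kappa above Theta: 14 − 7 = 7.
7–7: the pair ties.

tie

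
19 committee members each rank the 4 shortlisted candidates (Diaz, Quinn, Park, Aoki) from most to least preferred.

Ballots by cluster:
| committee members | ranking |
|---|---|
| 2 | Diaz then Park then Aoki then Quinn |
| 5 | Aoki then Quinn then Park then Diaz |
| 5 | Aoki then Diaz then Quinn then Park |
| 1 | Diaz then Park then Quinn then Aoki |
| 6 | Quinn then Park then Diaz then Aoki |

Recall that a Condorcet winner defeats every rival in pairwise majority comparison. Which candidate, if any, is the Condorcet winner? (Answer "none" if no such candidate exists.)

Aoki

Head-to-head results (19 committee members):
Diaz vs Quinn: Diaz preferred on 2+5+1 = 8 ballots; Quinn wins 11–8.
Diaz vs Park: 2+5+1 = 8 for Diaz, 11 for Park — Park by 11–8.
Diaz vs Aoki: 2+1+6 = 9 for Diaz, 10 for Aoki — Aoki by 10–9.
Quinn vs Park: 16 to 3, Quinn.
Quinn vs Aoki: Quinn preferred on 1+6 = 7 ballots; Aoki wins 12–7.
Park vs Aoki: 2+1+6 = 9 for Park, 10 for Aoki — Aoki by 10–9.
Aoki beats each of Diaz, Quinn, Park — Aoki is the Condorcet winner.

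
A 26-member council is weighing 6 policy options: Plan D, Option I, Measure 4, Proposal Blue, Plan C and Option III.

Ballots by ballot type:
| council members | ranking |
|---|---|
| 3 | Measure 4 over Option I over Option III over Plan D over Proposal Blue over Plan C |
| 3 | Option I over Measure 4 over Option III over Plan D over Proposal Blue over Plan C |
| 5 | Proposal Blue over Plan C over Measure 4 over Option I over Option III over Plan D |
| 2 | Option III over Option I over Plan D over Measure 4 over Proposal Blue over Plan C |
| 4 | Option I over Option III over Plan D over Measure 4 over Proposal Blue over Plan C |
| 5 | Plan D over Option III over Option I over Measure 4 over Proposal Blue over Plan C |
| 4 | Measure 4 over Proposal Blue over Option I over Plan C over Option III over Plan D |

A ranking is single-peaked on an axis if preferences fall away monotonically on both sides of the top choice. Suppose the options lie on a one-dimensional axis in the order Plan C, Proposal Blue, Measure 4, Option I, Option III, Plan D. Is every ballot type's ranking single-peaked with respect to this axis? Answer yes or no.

Axis positions: Plan C=1, Proposal Blue=2, Measure 4=3, Option I=4, Option III=5, Plan D=6.
Ballot type 1 (peak Measure 4 at position 3): ranking walks positions 3-4-5-6-2-1, expanding outward from the peak — single-peaked.
Ballot type 2 (peak Option I at position 4): ranking walks positions 4-3-5-6-2-1, expanding outward from the peak — single-peaked.
Ballot type 3 (peak Proposal Blue at position 2): ranking walks positions 2-1-3-4-5-6, expanding outward from the peak — single-peaked.
Ballot type 4 (peak Option III at position 5): ranking walks positions 5-4-6-3-2-1, expanding outward from the peak — single-peaked.
Ballot type 5 (peak Option I at position 4): ranking walks positions 4-5-6-3-2-1, expanding outward from the peak — single-peaked.
Ballot type 6 (peak Plan D at position 6): ranking walks positions 6-5-4-3-2-1, expanding outward from the peak — single-peaked.
Ballot type 7 (peak Measure 4 at position 3): ranking walks positions 3-2-4-1-5-6, expanding outward from the peak — single-peaked.
Every ranking is single-peaked on this axis.

yes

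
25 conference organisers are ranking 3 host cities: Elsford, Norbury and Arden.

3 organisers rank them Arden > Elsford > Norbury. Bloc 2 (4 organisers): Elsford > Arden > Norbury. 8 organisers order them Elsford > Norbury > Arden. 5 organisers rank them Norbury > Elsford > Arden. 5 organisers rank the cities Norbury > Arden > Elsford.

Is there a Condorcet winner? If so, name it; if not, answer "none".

Pairwise majorities:
Elsford vs Norbury: 3+4+8 = 15 for Elsford, 10 for Norbury — Elsford by 15–10.
Elsford vs Arden: Elsford wins 17–8.
Norbury vs Arden: 8+5+5 = 18 for Norbury, 7 for Arden — Norbury by 18–7.
Only Elsford has no losses; Elsford is the Condorcet winner.

Elsford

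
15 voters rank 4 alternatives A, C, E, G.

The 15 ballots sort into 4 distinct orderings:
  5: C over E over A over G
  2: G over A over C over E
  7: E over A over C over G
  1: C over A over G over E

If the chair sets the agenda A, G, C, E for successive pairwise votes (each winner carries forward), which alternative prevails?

Round 1: A vs G — 13–2, A advances.
Round 2: A vs C — 9–6, A advances.
Round 3: A vs E — 3–12, E advances.
The agenda winner is E.

E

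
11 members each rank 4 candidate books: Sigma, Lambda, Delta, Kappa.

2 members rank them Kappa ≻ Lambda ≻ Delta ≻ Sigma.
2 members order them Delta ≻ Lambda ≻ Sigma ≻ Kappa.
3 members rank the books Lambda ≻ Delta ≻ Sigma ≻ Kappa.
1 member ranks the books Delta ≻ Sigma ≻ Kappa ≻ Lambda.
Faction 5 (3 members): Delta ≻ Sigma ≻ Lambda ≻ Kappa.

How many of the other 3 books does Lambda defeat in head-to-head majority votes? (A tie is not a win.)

Lambda against each rival (11 members):
Lambda vs Sigma: Lambda, 7–4.
Lambda–Delta: Delta 6–5.
Lambda vs Kappa: Lambda wins 8–3.
Lambda beats Sigma, Kappa; loses to Delta — 2 pairwise wins.

2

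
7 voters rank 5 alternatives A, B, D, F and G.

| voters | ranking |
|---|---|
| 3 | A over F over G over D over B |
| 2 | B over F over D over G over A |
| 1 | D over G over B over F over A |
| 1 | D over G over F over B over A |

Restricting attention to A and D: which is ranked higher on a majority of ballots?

D

Ballots ranking A above D: 3.
Ballots ranking D above A: 7 − 3 = 4.
D wins the head-to-head 4–3.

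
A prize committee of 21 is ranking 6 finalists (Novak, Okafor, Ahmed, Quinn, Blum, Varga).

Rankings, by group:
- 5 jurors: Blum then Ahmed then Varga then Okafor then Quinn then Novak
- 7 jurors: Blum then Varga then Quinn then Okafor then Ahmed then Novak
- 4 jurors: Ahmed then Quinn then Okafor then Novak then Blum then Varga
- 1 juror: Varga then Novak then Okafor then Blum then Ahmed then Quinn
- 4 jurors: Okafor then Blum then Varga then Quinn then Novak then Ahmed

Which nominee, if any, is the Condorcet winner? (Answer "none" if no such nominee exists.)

Blum

Head-to-head results (21 jurors):
Novak–Okafor: Okafor 20–1.
Novak vs Ahmed: Ahmed, 16–5.
Novak–Quinn: Quinn 20–1.
Novak vs Blum: Blum, 16–5.
Novak vs Varga: Varga, 17–4.
Okafor vs Ahmed: Okafor, 12–9.
Okafor–Quinn: Quinn 11–10.
Okafor vs Blum: Blum, 12–9.
Okafor vs Varga: Varga wins 13–8.
Ahmed vs Quinn: Quinn wins 11–10.
Ahmed vs Blum: Blum, 17–4.
Ahmed vs Varga: Varga wins 12–9.
Quinn vs Blum: Blum wins 17–4.
Quinn vs Varga: Varga wins 17–4.
Blum–Varga: Blum 20–1.
Blum wins every pairwise contest, so Blum is the Condorcet winner.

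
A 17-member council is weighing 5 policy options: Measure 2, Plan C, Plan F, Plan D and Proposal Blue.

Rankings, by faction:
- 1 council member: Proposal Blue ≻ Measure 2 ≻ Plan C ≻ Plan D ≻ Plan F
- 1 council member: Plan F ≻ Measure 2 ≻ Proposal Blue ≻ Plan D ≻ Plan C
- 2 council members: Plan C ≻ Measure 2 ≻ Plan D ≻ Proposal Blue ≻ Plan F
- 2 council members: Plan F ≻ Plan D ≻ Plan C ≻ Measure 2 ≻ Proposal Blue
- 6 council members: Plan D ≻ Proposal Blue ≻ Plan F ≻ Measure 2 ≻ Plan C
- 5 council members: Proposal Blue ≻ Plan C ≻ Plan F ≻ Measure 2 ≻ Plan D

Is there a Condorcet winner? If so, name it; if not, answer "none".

Head-to-head results (17 council members):
Measure 2 vs Plan C: Measure 2 preferred on 1+1+6 = 8 ballots; Plan C wins 9–8.
Measure 2 vs Plan F: Measure 2 preferred on 1+2 = 3 ballots; Plan F wins 14–3.
Measure 2 vs Plan D: Measure 2 preferred on 1+1+2+5 = 9 ballots; Measure 2 wins 9–8.
Measure 2 vs Proposal Blue: Measure 2 preferred on 1+2+2 = 5 ballots; Proposal Blue wins 12–5.
Plan C vs Plan F: Plan C is ranked higher on 1+2+5 = 8 ballots, Plan F on 9. Plan F wins 9–8.
Plan C vs Plan D: 1+2+5 = 8 for Plan C, 9 for Plan D — Plan D by 9–8.
Plan C vs Proposal Blue: Plan C is ranked higher on 2+2 = 4 ballots, Proposal Blue on 13. Proposal Blue wins 13–4.
Plan F vs Plan D: Plan F is ranked higher on 1+2+5 = 8 ballots, Plan D on 9. Plan D wins 9–8.
Plan F vs Proposal Blue: Plan F is ranked higher on 1+2 = 3 ballots, Proposal Blue on 14. Proposal Blue wins 14–3.
Plan D vs Proposal Blue: Plan D preferred on 2+2+6 = 10 ballots; Plan D wins 10–7.
Every option loses at least once (Measure 2 loses to Plan C; Plan C loses to Plan F; Plan F loses to Plan D; Plan D loses to Measure 2; Proposal Blue loses to Plan D). The majority relation contains the cycle Measure 2 > Plan D > Plan C > Measure 2, so there is no Condorcet winner.

none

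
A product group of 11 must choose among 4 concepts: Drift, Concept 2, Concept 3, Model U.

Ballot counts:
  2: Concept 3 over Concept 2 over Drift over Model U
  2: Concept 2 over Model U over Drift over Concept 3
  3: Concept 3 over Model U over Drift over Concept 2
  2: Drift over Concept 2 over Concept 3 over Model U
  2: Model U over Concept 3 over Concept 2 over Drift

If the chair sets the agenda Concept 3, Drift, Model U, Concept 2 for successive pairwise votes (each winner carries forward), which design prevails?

Concept 3

Round 1: Concept 3 vs Drift — 7–4, Concept 3 advances.
Round 2: Concept 3 vs Model U — 7–4, Concept 3 advances.
Round 3: Concept 3 vs Concept 2 — 7–4, Concept 3 advances.
Concept 3 survives the agenda.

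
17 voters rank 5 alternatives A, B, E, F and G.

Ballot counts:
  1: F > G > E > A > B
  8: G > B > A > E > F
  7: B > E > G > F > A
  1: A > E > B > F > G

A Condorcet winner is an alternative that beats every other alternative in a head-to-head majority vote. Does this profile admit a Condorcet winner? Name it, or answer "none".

Check each pair by majority over 17 ballots:
A vs B: B, 15–2.
A vs E: A, 9–8.
A vs F: A wins 9–8.
A vs G: G, 16–1.
B vs E: B wins 15–2.
B vs F: B, 16–1.
B–G: G 9–8.
E vs F: E wins 16–1.
E vs G: G, 9–8.
F vs G: G wins 15–2.
G beats each of A, B, E, F — G is the Condorcet winner.

G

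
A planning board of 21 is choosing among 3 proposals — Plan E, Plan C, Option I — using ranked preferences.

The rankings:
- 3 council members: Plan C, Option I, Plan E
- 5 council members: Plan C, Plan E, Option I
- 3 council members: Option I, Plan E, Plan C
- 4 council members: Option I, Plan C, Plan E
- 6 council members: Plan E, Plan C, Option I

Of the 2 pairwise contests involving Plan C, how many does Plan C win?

Plan C against each rival (21 council members):
Plan C–Plan E: Plan C 12–9.
Plan C vs Option I: Plan C preferred on 3+5+6 = 14 ballots; Plan C wins 14–7.
Plan C beats Plan E, Option I — 2 pairwise wins.

2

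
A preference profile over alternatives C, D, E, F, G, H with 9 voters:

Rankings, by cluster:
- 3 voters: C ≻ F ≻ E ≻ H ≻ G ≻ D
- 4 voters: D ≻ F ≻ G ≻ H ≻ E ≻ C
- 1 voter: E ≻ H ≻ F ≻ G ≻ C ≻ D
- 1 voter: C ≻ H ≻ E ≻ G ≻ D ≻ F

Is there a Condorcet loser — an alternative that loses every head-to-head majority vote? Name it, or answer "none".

none

Head-to-head results (9 voters):
C–D: C 5–4.
C–E: E 5–4.
C vs F: C preferred on 3+1 = 4 ballots; F wins 5–4.
C vs G: G, 5–4.
C vs H: C preferred on 3+1 = 4 ballots; H wins 5–4.
D vs E: 4 to 5, E.
D vs F: D preferred on 4+1 = 5 ballots; D wins 5–4.
D vs G: 4 for D, 5 for G — G by 5–4.
D vs H: 4 for D, 5 for H — H by 5–4.
E vs F: E preferred on 1+1 = 2 ballots; F wins 7–2.
E vs G: E wins 5–4.
E vs H: 4 to 5, H.
F vs G: F preferred on 3+4+1 = 8 ballots; F wins 8–1.
F vs H: 3+4 = 7 for F, 2 for H — F by 7–2.
G vs H: H wins 5–4.
Each alternative has at least one pairwise win (C beats D; D beats F; E beats C; F beats C; G beats C; H beats C) — no Condorcet loser.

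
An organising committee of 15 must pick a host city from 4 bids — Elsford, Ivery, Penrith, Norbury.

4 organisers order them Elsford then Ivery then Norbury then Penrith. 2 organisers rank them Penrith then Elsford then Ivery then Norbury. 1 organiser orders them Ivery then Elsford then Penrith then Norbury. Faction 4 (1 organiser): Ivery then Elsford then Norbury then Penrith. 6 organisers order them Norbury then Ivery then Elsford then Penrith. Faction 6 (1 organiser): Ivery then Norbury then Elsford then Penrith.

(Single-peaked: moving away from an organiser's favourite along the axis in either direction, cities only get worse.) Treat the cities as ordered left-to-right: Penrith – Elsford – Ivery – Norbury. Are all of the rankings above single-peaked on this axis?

yes

Axis positions: Penrith=1, Elsford=2, Ivery=3, Norbury=4.
Faction 1 (peak Elsford at position 2): ranking walks positions 2-3-4-1, expanding outward from the peak — single-peaked.
Faction 2 (peak Penrith at position 1): ranking walks positions 1-2-3-4, expanding outward from the peak — single-peaked.
Faction 3 (peak Ivery at position 3): ranking walks positions 3-2-1-4, expanding outward from the peak — single-peaked.
Faction 4 (peak Ivery at position 3): ranking walks positions 3-2-4-1, expanding outward from the peak — single-peaked.
Faction 5 (peak Norbury at position 4): ranking walks positions 4-3-2-1, expanding outward from the peak — single-peaked.
Faction 6 (peak Ivery at position 3): ranking walks positions 3-4-2-1, expanding outward from the peak — single-peaked.
Every ranking is single-peaked on this axis.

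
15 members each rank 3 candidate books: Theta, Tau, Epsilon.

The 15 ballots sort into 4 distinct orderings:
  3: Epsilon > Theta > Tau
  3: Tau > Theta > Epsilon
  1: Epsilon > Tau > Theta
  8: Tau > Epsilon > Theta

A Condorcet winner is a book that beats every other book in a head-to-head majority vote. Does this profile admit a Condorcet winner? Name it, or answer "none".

Tau

Check each pair by majority over 15 ballots:
Theta vs Tau: Theta preferred on 3 ballots; Tau wins 12–3.
Theta vs Epsilon: Theta is ranked higher on 3 ballots, Epsilon on 12. Epsilon wins 12–3.
Tau vs Epsilon: 11 to 4, Tau.
Tau wins every pairwise contest, so Tau is the Condorcet winner.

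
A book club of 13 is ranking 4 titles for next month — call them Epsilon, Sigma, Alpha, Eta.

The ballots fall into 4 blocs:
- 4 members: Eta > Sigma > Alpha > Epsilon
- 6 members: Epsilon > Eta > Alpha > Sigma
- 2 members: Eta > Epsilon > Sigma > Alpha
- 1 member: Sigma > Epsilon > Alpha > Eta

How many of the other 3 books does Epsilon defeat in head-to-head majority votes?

3

Epsilon against each rival (13 members):
Epsilon vs Sigma: 8 to 5, Epsilon.
Epsilon vs Alpha: Epsilon, 9–4.
Epsilon–Eta: Epsilon 7–6.
Epsilon beats Sigma, Alpha, Eta — 3 pairwise wins.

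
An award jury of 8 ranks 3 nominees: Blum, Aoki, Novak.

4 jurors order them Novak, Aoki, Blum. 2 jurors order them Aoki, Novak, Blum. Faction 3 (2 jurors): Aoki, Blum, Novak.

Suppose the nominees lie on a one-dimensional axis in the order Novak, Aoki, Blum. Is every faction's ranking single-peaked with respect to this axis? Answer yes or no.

yes

Axis positions: Novak=1, Aoki=2, Blum=3.
Faction 1 (peak Novak at position 1): ranking walks positions 1-2-3, expanding outward from the peak — single-peaked.
Faction 2 (peak Aoki at position 2): ranking walks positions 2-1-3, expanding outward from the peak — single-peaked.
Faction 3 (peak Aoki at position 2): ranking walks positions 2-3-1, expanding outward from the peak — single-peaked.
Every ranking is single-peaked on this axis.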